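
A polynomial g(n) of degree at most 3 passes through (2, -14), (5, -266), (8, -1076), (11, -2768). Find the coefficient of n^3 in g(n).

Write g(n) = an^3 + bn^2 + cn + d. Substituting each data point gives a linear system:
  8a + 4b + 2c + d = -14
  125a + 25b + 5c + d = -266
  512a + 64b + 8c + d = -1076
  1331a + 121b + 11c + d = -2768
Solving the system yields a = -2, b = -1, c = 1, d = 4.
So g(n) = -2n³ - n² + n + 4.
The leading coefficient is -2.

-2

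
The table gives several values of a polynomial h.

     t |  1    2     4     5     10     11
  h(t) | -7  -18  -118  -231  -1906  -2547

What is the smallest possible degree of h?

Divided differences on the nodes 1, 2, 4, 5, 10, 11:
  order 0: -7  -18  -118  -231  -1906  -2547
  order 1: -11  -50  -113  -335  -641
  order 2: -13  -21  -37  -51
  order 3: -2  -2  -2
  order 4: 0  0
  order 5: 0
The order-3 divided differences are all -2 (nonzero) and every higher order vanishes, so the data lies on a polynomial of degree exactly 3.

3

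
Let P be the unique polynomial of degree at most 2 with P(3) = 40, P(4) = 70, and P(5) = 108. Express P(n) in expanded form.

Write P(n) = an^2 + bn + c. Substituting each data point gives a linear system:
  9a + 3b + c = 40
  16a + 4b + c = 70
  25a + 5b + c = 108
Solving the system yields a = 4, b = 2, c = -2.
So P(n) = 4n^2 + 2n - 2.
Check: P(4) = 70. ✓

P(n) = 4n^2 + 2n - 2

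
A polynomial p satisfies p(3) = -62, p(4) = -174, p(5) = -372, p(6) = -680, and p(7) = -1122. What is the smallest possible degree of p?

3

Forward differences of the values at s = 3, 4, 5, 6, 7:
  p  : -62  -174  -372  -680  -1122
  Δ  : -112  -198  -308  -442
  Δ^2: -86  -110  -134
  Δ^3: -24  -24
  Δ^4: 0
The third differences are constant (-24) and nonzero, while all higher differences vanish, so the minimal degree is 3.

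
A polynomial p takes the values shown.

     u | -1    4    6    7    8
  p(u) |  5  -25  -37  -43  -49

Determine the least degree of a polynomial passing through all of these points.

1

Divided differences on the nodes -1, 4, 6, 7, 8:
  order 0: 5  -25  -37  -43  -49
  order 1: -6  -6  -6  -6
  order 2: 0  0  0
  order 3: 0  0
  order 4: 0
The order-1 divided differences are all -6 (nonzero) and every higher order vanishes, so the data lies on a polynomial of degree exactly 1.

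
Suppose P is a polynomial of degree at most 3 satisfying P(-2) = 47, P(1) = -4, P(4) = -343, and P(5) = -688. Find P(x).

P(x) = -6x^3 + 2x^2 + 3x - 3

Write P(x) = ax^3 + bx^2 + cx + d. Substituting each data point gives a linear system:
  -8a + 4b - 2c + d = 47
  a + b + c + d = -4
  64a + 16b + 4c + d = -343
  125a + 25b + 5c + d = -688
Solving the system yields a = -6, b = 2, c = 3, d = -3.
So P(x) = -6x³ + 2x² + 3x - 3.
Check: P(-2) = 47. ✓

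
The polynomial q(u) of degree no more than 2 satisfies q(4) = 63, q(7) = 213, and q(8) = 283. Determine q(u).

q(u) = 5u^2 - 5u + 3

Write q(u) = au^2 + bu + c. Substituting each data point gives a linear system:
  16a + 4b + c = 63
  49a + 7b + c = 213
  64a + 8b + c = 283
Solving the system yields a = 5, b = -5, c = 3.
So q(u) = 5u² - 5u + 3.
Check: q(4) = 63. ✓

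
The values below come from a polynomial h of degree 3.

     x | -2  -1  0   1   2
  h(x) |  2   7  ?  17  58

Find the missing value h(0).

6

The 4 known points determine the degree-3 polynomial uniquely.
Write h(x) = ax^3 + bx^2 + cx + d. Substituting each data point gives a linear system:
  -8a + 4b - 2c + d = 2
  -a + b - c + d = 7
  a + b + c + d = 17
  8a + 4b + 2c + d = 58
Solving the system yields a = 3, b = 6, c = 2, d = 6.
So h(x) = 3x³ + 6x² + 2x + 6.
Then h(0) = 6.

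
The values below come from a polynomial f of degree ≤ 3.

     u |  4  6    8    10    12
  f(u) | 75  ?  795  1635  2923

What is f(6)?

307

The 4 known points determine the degree-3 polynomial uniquely.
Write f(u) = au^3 + bu^2 + cu + d. Substituting each data point gives a linear system:
  64a + 16b + 4c + d = 75
  512a + 64b + 8c + d = 795
  1000a + 100b + 10c + d = 1635
  1728a + 144b + 12c + d = 2923
Solving the system yields a = 2, b = -4, c = 4, d = -5.
So f(u) = 2u³ - 4u² + 4u - 5.
Then f(6) = 307.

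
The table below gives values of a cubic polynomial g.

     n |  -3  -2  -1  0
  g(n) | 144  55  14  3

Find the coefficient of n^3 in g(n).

-3

Write g(n) = an^3 + bn^2 + cn + d. Substituting each data point gives a linear system:
  -27a + 9b - 3c + d = 144
  -8a + 4b - 2c + d = 55
  -a + b - c + d = 14
  d = 3
Solving the system yields a = -3, b = 6, c = -2, d = 3.
So g(n) = -3n³ + 6n² - 2n + 3.
The leading coefficient is -3.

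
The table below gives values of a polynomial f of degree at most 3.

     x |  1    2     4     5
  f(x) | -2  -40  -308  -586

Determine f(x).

f(x) = -4x^3 - 4x^2 + 2x + 4

Write f(x) = ax^3 + bx^2 + cx + d. Substituting each data point gives a linear system:
  a + b + c + d = -2
  8a + 4b + 2c + d = -40
  64a + 16b + 4c + d = -308
  125a + 25b + 5c + d = -586
Solving the system yields a = -4, b = -4, c = 2, d = 4.
So f(x) = -4x^3 - 4x^2 + 2x + 4.
Check: f(2) = -40. ✓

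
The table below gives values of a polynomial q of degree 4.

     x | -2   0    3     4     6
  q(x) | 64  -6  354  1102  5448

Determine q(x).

q(x) = 4x^4 + x^3 + 2x^2 - 3x - 6

Write q(x) = ax^4 + bx^3 + cx^2 + dx + e. Substituting each data point gives a linear system:
  16a - 8b + 4c - 2d + e = 64
  e = -6
  81a + 27b + 9c + 3d + e = 354
  256a + 64b + 16c + 4d + e = 1102
  1296a + 216b + 36c + 6d + e = 5448
Solving the system yields a = 4, b = 1, c = 2, d = -3, e = -6.
So q(x) = 4x^4 + x^3 + 2x^2 - 3x - 6.
Check: q(4) = 1102. ✓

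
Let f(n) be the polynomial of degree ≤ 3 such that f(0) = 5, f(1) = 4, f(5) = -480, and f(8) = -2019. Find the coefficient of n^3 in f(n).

-4

Write f(n) = an^3 + bn^2 + cn + d. Substituting each data point gives a linear system:
  d = 5
  a + b + c + d = 4
  125a + 25b + 5c + d = -480
  512a + 64b + 8c + d = -2019
Solving the system yields a = -4, b = 0, c = 3, d = 5.
So f(n) = -4n^3 + 3n + 5.
The leading coefficient is -4.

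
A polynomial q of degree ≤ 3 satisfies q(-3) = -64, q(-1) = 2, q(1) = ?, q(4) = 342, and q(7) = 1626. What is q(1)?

12

The 4 known points determine the degree-3 polynomial uniquely.
Write q(x) = ax^3 + bx^2 + cx + d. Substituting each data point gives a linear system:
  -27a + 9b - 3c + d = -64
  -a + b - c + d = 2
  64a + 16b + 4c + d = 342
  343a + 49b + 7c + d = 1626
Solving the system yields a = 4, b = 5, c = 1, d = 2.
So q(x) = 4x^3 + 5x^2 + x + 2.
Then q(1) = 12.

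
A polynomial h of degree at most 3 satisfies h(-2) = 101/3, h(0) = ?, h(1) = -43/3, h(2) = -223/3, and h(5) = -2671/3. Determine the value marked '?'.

-1/3

The 4 known points determine the degree-3 polynomial uniquely.
Write h(n) = an^3 + bn^2 + cn + d. Substituting each data point gives a linear system:
  -8a + 4b - 2c + d = 101/3
  a + b + c + d = -43/3
  8a + 4b + 2c + d = -223/3
  125a + 25b + 5c + d = -2671/3
Solving the system yields a = -6, b = -5, c = -3, d = -1/3.
So h(n) = -6n^3 - 5n^2 - 3n - 1/3.
Then h(0) = -1/3.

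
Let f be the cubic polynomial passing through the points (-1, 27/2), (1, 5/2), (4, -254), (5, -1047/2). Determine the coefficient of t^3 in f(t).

Write f(t) = at^3 + bt^2 + ct + d. Substituting each data point gives a linear system:
  -a + b - c + d = 27/2
  a + b + c + d = 5/2
  64a + 16b + 4c + d = -254
  125a + 25b + 5c + d = -1047/2
Solving the system yields a = -5, b = 4, c = -1/2, d = 4.
So f(t) = -5t^3 + 4t^2 - (1/2)t + 4.
The leading coefficient is -5.

-5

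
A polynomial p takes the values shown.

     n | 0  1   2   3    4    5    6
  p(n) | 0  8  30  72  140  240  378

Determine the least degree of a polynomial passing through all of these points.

3

Forward differences of the values at n = 0, 1, 2, 3, 4, 5, 6:
  p  : 0  8  30  72  140  240  378
  Δ  : 8  22  42  68  100  138
  Δ^2: 14  20  26  32  38
  Δ^3: 6  6  6  6
  Δ^4: 0  0  0
  Δ^5: 0  0
  Δ^6: 0
The third differences are constant (6) and nonzero, while all higher differences vanish, so the minimal degree is 3.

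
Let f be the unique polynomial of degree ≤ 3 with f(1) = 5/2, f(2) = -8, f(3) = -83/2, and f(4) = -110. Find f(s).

Using the Lagrange interpolation formula with nodes 1, 2, 3, 4:
  L_0(s) = (s - 2)(s - 3)(s - 4) / -6
  L_1(s) = (s - 1)(s - 3)(s - 4) / 2
  L_2(s) = (s - 1)(s - 2)(s - 4) / -2
  L_3(s) = (s - 1)(s - 2)(s - 3) / 6
Then f(s) = 5/2·L_0(s) - 8·L_1(s) - 83/2·L_2(s) - 110·L_3(s).
Expanding and collecting terms gives f(s) = -2s^3 + (1/2)s^2 + 2s + 2.
Check: f(1) = 5/2. ✓

f(s) = -2s^3 + (1/2)s^2 + 2s + 2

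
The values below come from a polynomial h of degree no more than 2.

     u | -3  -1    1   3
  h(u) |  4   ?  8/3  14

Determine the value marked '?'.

The 3 known points determine the degree-2 polynomial uniquely.
Write h(u) = au^2 + bu + c. Substituting each data point gives a linear system:
  9a - 3b + c = 4
  a + b + c = 8/3
  9a + 3b + c = 14
Solving the system yields a = 1, b = 5/3, c = 0.
So h(u) = u^2 + (5/3)u.
Then h(-1) = -2/3.

-2/3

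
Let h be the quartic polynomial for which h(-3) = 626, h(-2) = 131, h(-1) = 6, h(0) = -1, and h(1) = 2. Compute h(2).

Using the Lagrange interpolation formula with nodes -3, -2, -1, 0, 1:
  L_0(t) = (t + 2)(t + 1)t(t - 1) / 24
  L_1(t) = (t + 3)(t + 1)t(t - 1) / -6
  L_2(t) = (t + 3)(t + 2)t(t - 1) / 4
  L_3(t) = (t + 3)(t + 2)(t + 1)(t - 1) / -6
  L_4(t) = (t + 3)(t + 2)(t + 1)t / 24
Then h(t) = 626·L_0(t) + 131·L_1(t) + 6·L_2(t) - 1·L_3(t) + 2·L_4(t).
Expanding and collecting terms gives h(t) = 6t^4 - 6t^3 - t^2 + 4t - 1.
Evaluating at t = 2: h(2) = 51.

51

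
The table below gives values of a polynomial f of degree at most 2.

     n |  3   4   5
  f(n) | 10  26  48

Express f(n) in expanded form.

f(n) = 3n^2 - 5n - 2

Write f(n) = an^2 + bn + c. Substituting each data point gives a linear system:
  9a + 3b + c = 10
  16a + 4b + c = 26
  25a + 5b + c = 48
Solving the system yields a = 3, b = -5, c = -2.
So f(n) = 3n^2 - 5n - 2.
Check: f(4) = 26. ✓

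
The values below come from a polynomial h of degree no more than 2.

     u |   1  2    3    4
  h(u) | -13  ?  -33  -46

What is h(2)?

-22

On equispaced nodes a degree-2 polynomial has vanishing third forward difference, so
  - h(1) + 3·h(2) - 3·h(3) + h(4) = 0.
Substituting the known values and solving for h(2):
  3·h(2) = -66
  h(2) = -22.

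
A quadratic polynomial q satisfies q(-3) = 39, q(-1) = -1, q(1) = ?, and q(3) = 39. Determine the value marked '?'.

-1

The 3 known points determine the degree-2 polynomial uniquely.
Write q(x) = ax^2 + bx + c. Substituting each data point gives a linear system:
  9a - 3b + c = 39
  a - b + c = -1
  9a + 3b + c = 39
Solving the system yields a = 5, b = 0, c = -6.
So q(x) = 5x² - 6.
Then q(1) = -1.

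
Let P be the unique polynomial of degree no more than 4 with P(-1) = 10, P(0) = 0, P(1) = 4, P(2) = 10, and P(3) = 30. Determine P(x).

P(x) = x^4 - 4x^3 + 6x^2 + x

Write P(x) = ax^4 + bx^3 + cx^2 + dx + e. Substituting each data point gives a linear system:
  a - b + c - d + e = 10
  e = 0
  a + b + c + d + e = 4
  16a + 8b + 4c + 2d + e = 10
  81a + 27b + 9c + 3d + e = 30
Solving the system yields a = 1, b = -4, c = 6, d = 1, e = 0.
So P(x) = x⁴ - 4x³ + 6x² + x.
Check: P(-1) = 10. ✓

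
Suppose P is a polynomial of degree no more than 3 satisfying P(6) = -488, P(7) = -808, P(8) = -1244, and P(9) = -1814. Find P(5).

Write P(n) = an^3 + bn^2 + cn + d. Substituting each data point gives a linear system:
  216a + 36b + 6c + d = -488
  343a + 49b + 7c + d = -808
  512a + 64b + 8c + d = -1244
  729a + 81b + 9c + d = -1814
Solving the system yields a = -3, b = 5, c = -4, d = 4.
So P(n) = -3n^3 + 5n^2 - 4n + 4.
Then P(5) = -266.

-266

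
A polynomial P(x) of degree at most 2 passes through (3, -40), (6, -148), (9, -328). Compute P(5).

Using the Lagrange interpolation formula with nodes 3, 6, 9:
  L_0(x) = (x - 6)(x - 9) / 18
  L_1(x) = (x - 3)(x - 9) / -9
  L_2(x) = (x - 3)(x - 6) / 18
Then P(x) = -40·L_0(x) - 148·L_1(x) - 328·L_2(x).
Expanding and collecting terms gives P(x) = -4x^2 - 4.
Evaluating at x = 5: P(5) = -104.

-104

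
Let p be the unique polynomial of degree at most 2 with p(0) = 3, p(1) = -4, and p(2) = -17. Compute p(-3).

Using the Lagrange interpolation formula with nodes 0, 1, 2:
  L_0(x) = (x - 1)(x - 2) / 2
  L_1(x) = x(x - 2) / -1
  L_2(x) = x(x - 1) / 2
Then p(x) = 3·L_0(x) - 4·L_1(x) - 17·L_2(x).
Expanding and collecting terms gives p(x) = -3x² - 4x + 3.
Evaluating at x = -3: p(-3) = -12.

-12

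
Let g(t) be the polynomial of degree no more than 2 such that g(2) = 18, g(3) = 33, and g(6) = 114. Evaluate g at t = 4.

54

Using the Lagrange interpolation formula with nodes 2, 3, 6:
  L_0(t) = (t - 3)(t - 6) / 4
  L_1(t) = (t - 2)(t - 6) / -3
  L_2(t) = (t - 2)(t - 3) / 12
Then g(t) = 18·L_0(t) + 33·L_1(t) + 114·L_2(t).
Expanding and collecting terms gives g(t) = 3t^2 + 6.
Evaluating at t = 4: g(4) = 54.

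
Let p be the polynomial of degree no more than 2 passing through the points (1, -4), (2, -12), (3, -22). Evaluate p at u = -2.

Forward differences of the values at u = 1, 2, 3:
  p  : -4  -12  -22
  Δ  : -8  -10
  Δ^2: -2
The second differences are constant, confirming degree 2.
Interpolating (Newton forward form) and evaluating at u = -2 gives p(-2) = 8.

8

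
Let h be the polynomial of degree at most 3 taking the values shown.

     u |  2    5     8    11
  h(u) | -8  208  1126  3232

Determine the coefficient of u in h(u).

-3

Write h(u) = au^3 + bu^2 + cu + d. Substituting each data point gives a linear system:
  8a + 4b + 2c + d = -8
  125a + 25b + 5c + d = 208
  512a + 64b + 8c + d = 1126
  1331a + 121b + 11c + d = 3232
Solving the system yields a = 3, b = -6, c = -3, d = -2.
So h(u) = 3u^3 - 6u^2 - 3u - 2.
The coefficient of u is -3.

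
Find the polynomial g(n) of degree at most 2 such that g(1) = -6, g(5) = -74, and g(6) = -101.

g(n) = -2n^2 - 5n + 1

Using the Lagrange interpolation formula with nodes 1, 5, 6:
  L_0(n) = (n - 5)(n - 6) / 20
  L_1(n) = (n - 1)(n - 6) / -4
  L_2(n) = (n - 1)(n - 5) / 5
Then g(n) = -6·L_0(n) - 74·L_1(n) - 101·L_2(n).
Expanding and collecting terms gives g(n) = -2n^2 - 5n + 1.
Check: g(5) = -74. ✓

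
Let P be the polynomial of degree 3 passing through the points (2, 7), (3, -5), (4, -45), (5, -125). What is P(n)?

Write P(n) = an^3 + bn^2 + cn + d. Substituting each data point gives a linear system:
  8a + 4b + 2c + d = 7
  27a + 9b + 3c + d = -5
  64a + 16b + 4c + d = -45
  125a + 25b + 5c + d = -125
Solving the system yields a = -2, b = 4, c = 6, d = -5.
So P(n) = -2n^3 + 4n^2 + 6n - 5.
Check: P(4) = -45. ✓

P(n) = -2n^3 + 4n^2 + 6n - 5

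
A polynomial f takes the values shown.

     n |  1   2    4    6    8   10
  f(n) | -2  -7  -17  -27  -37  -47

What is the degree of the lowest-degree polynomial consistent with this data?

Divided differences on the nodes 1, 2, 4, 6, 8, 10:
  order 0: -2  -7  -17  -27  -37  -47
  order 1: -5  -5  -5  -5  -5
  order 2: 0  0  0  0
  order 3: 0  0  0
  order 4: 0  0
  order 5: 0
The order-1 divided differences are all -5 (nonzero) and every higher order vanishes, so the data lies on a polynomial of degree exactly 1.

1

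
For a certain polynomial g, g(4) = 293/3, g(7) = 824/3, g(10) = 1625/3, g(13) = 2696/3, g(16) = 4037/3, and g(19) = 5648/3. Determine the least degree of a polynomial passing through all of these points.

Forward differences of the values at x = 4, 7, 10, 13, 16, 19:
  g  : 293/3  824/3  1625/3  2696/3  4037/3  5648/3
  Δ  : 177  267  357  447  537
  Δ^2: 90  90  90  90
  Δ^3: 0  0  0
  Δ^4: 0  0
  Δ^5: 0
The second differences are constant (90) and nonzero, while all higher differences vanish, so the minimal degree is 2.

2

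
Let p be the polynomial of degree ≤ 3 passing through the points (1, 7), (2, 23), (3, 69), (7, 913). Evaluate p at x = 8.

1379

Using the Lagrange interpolation formula with nodes 1, 2, 3, 7:
  L_0(x) = (x - 2)(x - 3)(x - 7) / -12
  L_1(x) = (x - 1)(x - 3)(x - 7) / 5
  L_2(x) = (x - 1)(x - 2)(x - 7) / -8
  L_3(x) = (x - 1)(x - 2)(x - 3) / 120
Then p(x) = 7·L_0(x) + 23·L_1(x) + 69·L_2(x) + 913·L_3(x).
Expanding and collecting terms gives p(x) = 3x³ - 3x² + 4x + 3.
Evaluating at x = 8: p(8) = 1379.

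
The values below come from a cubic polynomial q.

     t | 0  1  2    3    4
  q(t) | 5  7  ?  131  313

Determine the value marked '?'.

39

On equispaced nodes a degree-3 polynomial has vanishing fourth forward difference, so
  q(0) - 4·q(1) + 6·q(2) - 4·q(3) + q(4) = 0.
Substituting the known values and solving for q(2):
  6·q(2) = 234
  q(2) = 39.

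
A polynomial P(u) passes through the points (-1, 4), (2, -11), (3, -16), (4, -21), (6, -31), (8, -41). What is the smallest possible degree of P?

1

Divided differences on the nodes -1, 2, 3, 4, 6, 8:
  order 0: 4  -11  -16  -21  -31  -41
  order 1: -5  -5  -5  -5  -5
  order 2: 0  0  0  0
  order 3: 0  0  0
  order 4: 0  0
  order 5: 0
The order-1 divided differences are all -5 (nonzero) and every higher order vanishes, so the data lies on a polynomial of degree exactly 1.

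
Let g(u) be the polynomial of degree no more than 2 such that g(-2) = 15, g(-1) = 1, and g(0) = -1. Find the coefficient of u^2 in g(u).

6

Write g(u) = au^2 + bu + c. Substituting each data point gives a linear system:
  4a - 2b + c = 15
  a - b + c = 1
  c = -1
Solving the system yields a = 6, b = 4, c = -1.
So g(u) = 6u^2 + 4u - 1.
The leading coefficient is 6.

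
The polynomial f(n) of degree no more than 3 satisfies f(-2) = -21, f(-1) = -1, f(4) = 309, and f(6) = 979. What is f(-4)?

-211

Write f(n) = an^3 + bn^2 + cn + d. Substituting each data point gives a linear system:
  -8a + 4b - 2c + d = -21
  -a + b - c + d = -1
  64a + 16b + 4c + d = 309
  216a + 36b + 6c + d = 979
Solving the system yields a = 4, b = 3, c = 1, d = 1.
So f(n) = 4n^3 + 3n^2 + n + 1.
Then f(-4) = -211.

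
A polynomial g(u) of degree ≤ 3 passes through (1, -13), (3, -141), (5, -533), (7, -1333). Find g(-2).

-1

Forward differences of the values at u = 1, 3, 5, 7:
  g  : -13  -141  -533  -1333
  Δ  : -128  -392  -800
  Δ^2: -264  -408
  Δ^3: -144
The third differences are constant, confirming degree 3.
Interpolating (Newton forward form) and evaluating at u = -2 gives g(-2) = -1.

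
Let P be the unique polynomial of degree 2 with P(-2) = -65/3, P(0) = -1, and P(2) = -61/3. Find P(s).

P(s) = -5s^2 + (1/3)s - 1

Using the Lagrange interpolation formula with nodes -2, 0, 2:
  L_0(s) = s(s - 2) / 8
  L_1(s) = (s + 2)(s - 2) / -4
  L_2(s) = (s + 2)s / 8
Then P(s) = -65/3·L_0(s) - 1·L_1(s) - 61/3·L_2(s).
Expanding and collecting terms gives P(s) = -5s^2 + (1/3)s - 1.
Check: P(0) = -1. ✓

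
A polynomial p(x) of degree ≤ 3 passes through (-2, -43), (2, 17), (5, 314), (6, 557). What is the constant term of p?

Write p(x) = ax^3 + bx^2 + cx + d. Substituting each data point gives a linear system:
  -8a + 4b - 2c + d = -43
  8a + 4b + 2c + d = 17
  125a + 25b + 5c + d = 314
  216a + 36b + 6c + d = 557
Solving the system yields a = 3, b = -3, c = 3, d = -1.
So p(x) = 3x^3 - 3x^2 + 3x - 1.
The constant term is -1.

-1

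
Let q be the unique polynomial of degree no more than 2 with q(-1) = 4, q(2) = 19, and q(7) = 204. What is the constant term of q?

1

Write q(x) = ax^2 + bx + c. Substituting each data point gives a linear system:
  a - b + c = 4
  4a + 2b + c = 19
  49a + 7b + c = 204
Solving the system yields a = 4, b = 1, c = 1.
So q(x) = 4x^2 + x + 1.
The constant term is 1.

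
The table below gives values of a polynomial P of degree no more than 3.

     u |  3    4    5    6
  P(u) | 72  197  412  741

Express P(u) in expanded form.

P(u) = 4u^3 - 3u^2 - 2u - 3

Write P(u) = au^3 + bu^2 + cu + d. Substituting each data point gives a linear system:
  27a + 9b + 3c + d = 72
  64a + 16b + 4c + d = 197
  125a + 25b + 5c + d = 412
  216a + 36b + 6c + d = 741
Solving the system yields a = 4, b = -3, c = -2, d = -3.
So P(u) = 4u³ - 3u² - 2u - 3.
Check: P(6) = 741. ✓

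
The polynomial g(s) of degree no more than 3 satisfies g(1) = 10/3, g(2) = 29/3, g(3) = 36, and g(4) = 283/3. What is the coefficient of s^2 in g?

-2

Write g(s) = as^3 + bs^2 + cs + d. Substituting each data point gives a linear system:
  a + b + c + d = 10/3
  8a + 4b + 2c + d = 29/3
  27a + 9b + 3c + d = 36
  64a + 16b + 4c + d = 283/3
Solving the system yields a = 2, b = -2, c = -5/3, d = 5.
So g(s) = 2s^3 - 2s^2 - (5/3)s + 5.
The coefficient of s^2 is -2.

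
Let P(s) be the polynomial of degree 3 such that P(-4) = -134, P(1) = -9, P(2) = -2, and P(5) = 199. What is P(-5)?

-261

Write P(s) = as^3 + bs^2 + cs + d. Substituting each data point gives a linear system:
  -64a + 16b - 4c + d = -134
  a + b + c + d = -9
  8a + 4b + 2c + d = -2
  125a + 25b + 5c + d = 199
Solving the system yields a = 2, b = -1, c = -4, d = -6.
So P(s) = 2s³ - s² - 4s - 6.
Then P(-5) = -261.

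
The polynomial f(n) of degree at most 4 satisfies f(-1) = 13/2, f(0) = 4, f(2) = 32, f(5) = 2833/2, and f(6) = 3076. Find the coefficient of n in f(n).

5

Write f(n) = an^4 + bn^3 + cn^2 + dn + e. Substituting each data point gives a linear system:
  a - b + c - d + e = 13/2
  e = 4
  16a + 8b + 4c + 2d + e = 32
  625a + 125b + 25c + 5d + e = 2833/2
  1296a + 216b + 36c + 6d + e = 3076
Solving the system yields a = 3, b = -4, c = 1/2, d = 5, e = 4.
So f(n) = 3n^4 - 4n^3 + (1/2)n^2 + 5n + 4.
The coefficient of n is 5.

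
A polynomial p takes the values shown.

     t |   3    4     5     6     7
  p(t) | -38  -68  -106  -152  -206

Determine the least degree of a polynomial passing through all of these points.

Forward differences of the values at t = 3, 4, 5, 6, 7:
  p  : -38  -68  -106  -152  -206
  Δ  : -30  -38  -46  -54
  Δ^2: -8  -8  -8
  Δ^3: 0  0
  Δ^4: 0
The second differences are constant (-8) and nonzero, while all higher differences vanish, so the minimal degree is 2.

2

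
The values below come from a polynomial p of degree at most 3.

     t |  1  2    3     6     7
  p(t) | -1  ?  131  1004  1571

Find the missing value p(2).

The 4 known points determine the degree-3 polynomial uniquely.
Write p(t) = at^3 + bt^2 + ct + d. Substituting each data point gives a linear system:
  a + b + c + d = -1
  27a + 9b + 3c + d = 131
  216a + 36b + 6c + d = 1004
  343a + 49b + 7c + d = 1571
Solving the system yields a = 4, b = 5, c = -6, d = -4.
So p(t) = 4t^3 + 5t^2 - 6t - 4.
Then p(2) = 36.

36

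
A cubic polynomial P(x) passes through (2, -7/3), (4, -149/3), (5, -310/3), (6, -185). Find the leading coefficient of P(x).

Write P(x) = ax^3 + bx^2 + cx + d. Substituting each data point gives a linear system:
  8a + 4b + 2c + d = -7/3
  64a + 16b + 4c + d = -149/3
  125a + 25b + 5c + d = -310/3
  216a + 36b + 6c + d = -185
Solving the system yields a = -1, b = 1, c = -5/3, d = 5.
So P(x) = -x^3 + x^2 - (5/3)x + 5.
The leading coefficient is -1.

-1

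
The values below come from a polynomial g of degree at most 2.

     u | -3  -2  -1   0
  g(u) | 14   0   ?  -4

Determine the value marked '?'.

-6

On equispaced nodes a degree-2 polynomial has vanishing third forward difference, so
  - g(-3) + 3·g(-2) - 3·g(-1) + g(0) = 0.
Substituting the known values and solving for g(-1):
  -3·g(-1) = 18
  g(-1) = -6.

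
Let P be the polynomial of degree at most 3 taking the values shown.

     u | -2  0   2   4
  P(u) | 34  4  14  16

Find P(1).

Write P(u) = au^3 + bu^2 + cu + d. Substituting each data point gives a linear system:
  -8a + 4b - 2c + d = 34
  d = 4
  8a + 4b + 2c + d = 14
  64a + 16b + 4c + d = 16
Solving the system yields a = -1, b = 5, c = -1, d = 4.
So P(u) = -u^3 + 5u^2 - u + 4.
Then P(1) = 7.

7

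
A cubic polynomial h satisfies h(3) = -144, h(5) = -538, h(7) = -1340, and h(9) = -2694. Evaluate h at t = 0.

-3

Write h(t) = at^3 + bt^2 + ct + d. Substituting each data point gives a linear system:
  27a + 9b + 3c + d = -144
  125a + 25b + 5c + d = -538
  343a + 49b + 7c + d = -1340
  729a + 81b + 9c + d = -2694
Solving the system yields a = -3, b = -6, c = -2, d = -3.
So h(t) = -3t^3 - 6t^2 - 2t - 3.
Then h(0) = -3.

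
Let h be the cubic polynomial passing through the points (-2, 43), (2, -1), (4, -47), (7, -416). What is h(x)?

h(x) = -2x^3 + 6x^2 - 3x - 3

Using the Lagrange interpolation formula with nodes -2, 2, 4, 7:
  L_0(x) = (x - 2)(x - 4)(x - 7) / -216
  L_1(x) = (x + 2)(x - 4)(x - 7) / 40
  L_2(x) = (x + 2)(x - 2)(x - 7) / -36
  L_3(x) = (x + 2)(x - 2)(x - 4) / 135
Then h(x) = 43·L_0(x) - 1·L_1(x) - 47·L_2(x) - 416·L_3(x).
Expanding and collecting terms gives h(x) = -2x^3 + 6x^2 - 3x - 3.
Check: h(4) = -47. ✓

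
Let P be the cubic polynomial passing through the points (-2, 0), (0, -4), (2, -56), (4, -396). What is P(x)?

Write P(x) = ax^3 + bx^2 + cx + d. Substituting each data point gives a linear system:
  -8a + 4b - 2c + d = 0
  d = -4
  8a + 4b + 2c + d = -56
  64a + 16b + 4c + d = -396
Solving the system yields a = -5, b = -6, c = 6, d = -4.
So P(x) = -5x³ - 6x² + 6x - 4.
Check: P(4) = -396. ✓

P(x) = -5x^3 - 6x^2 + 6x - 4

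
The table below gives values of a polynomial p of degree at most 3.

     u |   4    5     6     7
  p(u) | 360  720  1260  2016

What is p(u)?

p(u) = 6u^3 - 6u

Using the Lagrange interpolation formula with nodes 4, 5, 6, 7:
  L_0(u) = (u - 5)(u - 6)(u - 7) / -6
  L_1(u) = (u - 4)(u - 6)(u - 7) / 2
  L_2(u) = (u - 4)(u - 5)(u - 7) / -2
  L_3(u) = (u - 4)(u - 5)(u - 6) / 6
Then p(u) = 360·L_0(u) + 720·L_1(u) + 1260·L_2(u) + 2016·L_3(u).
Expanding and collecting terms gives p(u) = 6u^3 - 6u.
Check: p(4) = 360. ✓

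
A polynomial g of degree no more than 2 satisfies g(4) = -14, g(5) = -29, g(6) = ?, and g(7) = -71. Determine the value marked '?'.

The 3 known points determine the degree-2 polynomial uniquely.
Write g(x) = ax^2 + bx + c. Substituting each data point gives a linear system:
  16a + 4b + c = -14
  25a + 5b + c = -29
  49a + 7b + c = -71
Solving the system yields a = -2, b = 3, c = 6.
So g(x) = -2x² + 3x + 6.
Then g(6) = -48.

-48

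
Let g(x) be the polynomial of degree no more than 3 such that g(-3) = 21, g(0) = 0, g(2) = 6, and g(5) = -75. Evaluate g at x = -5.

Write g(x) = ax^3 + bx^2 + cx + d. Substituting each data point gives a linear system:
  -27a + 9b - 3c + d = 21
  d = 0
  8a + 4b + 2c + d = 6
  125a + 25b + 5c + d = -75
Solving the system yields a = -1, b = 1, c = 5, d = 0.
So g(x) = -x^3 + x^2 + 5x.
Then g(-5) = 125.

125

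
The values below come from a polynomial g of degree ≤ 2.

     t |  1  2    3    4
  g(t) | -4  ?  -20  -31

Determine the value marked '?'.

On equispaced nodes a degree-2 polynomial has vanishing third forward difference, so
  - g(1) + 3·g(2) - 3·g(3) + g(4) = 0.
Substituting the known values and solving for g(2):
  3·g(2) = -33
  g(2) = -11.

-11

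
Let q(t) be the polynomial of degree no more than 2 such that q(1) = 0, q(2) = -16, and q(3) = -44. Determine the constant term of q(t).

4

Write q(t) = at^2 + bt + c. Substituting each data point gives a linear system:
  a + b + c = 0
  4a + 2b + c = -16
  9a + 3b + c = -44
Solving the system yields a = -6, b = 2, c = 4.
So q(t) = -6t^2 + 2t + 4.
The constant term is 4.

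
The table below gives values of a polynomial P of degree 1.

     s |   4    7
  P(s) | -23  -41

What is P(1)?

-5

Write P(s) = as + b. Substituting each data point gives a linear system:
  4a + b = -23
  7a + b = -41
Solving the system yields a = -6, b = 1.
So P(s) = -6s + 1.
Then P(1) = -5.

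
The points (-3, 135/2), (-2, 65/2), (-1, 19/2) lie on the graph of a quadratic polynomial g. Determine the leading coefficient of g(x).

Write g(x) = ax^2 + bx + c. Substituting each data point gives a linear system:
  9a - 3b + c = 135/2
  4a - 2b + c = 65/2
  a - b + c = 19/2
Solving the system yields a = 6, b = -5, c = -3/2.
So g(x) = 6x^2 - 5x - 3/2.
The leading coefficient is 6.

6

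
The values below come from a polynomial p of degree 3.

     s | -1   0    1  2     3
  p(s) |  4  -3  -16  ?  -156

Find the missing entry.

-59

The 4 known points determine the degree-3 polynomial uniquely.
Write p(s) = as^3 + bs^2 + cs + d. Substituting each data point gives a linear system:
  -a + b - c + d = 4
  d = -3
  a + b + c + d = -16
  27a + 9b + 3c + d = -156
Solving the system yields a = -4, b = -3, c = -6, d = -3.
So p(s) = -4s^3 - 3s^2 - 6s - 3.
Then p(2) = -59.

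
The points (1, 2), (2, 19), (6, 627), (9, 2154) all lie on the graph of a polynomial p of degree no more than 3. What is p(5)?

358

Using the Lagrange interpolation formula with nodes 1, 2, 6, 9:
  L_0(n) = (n - 2)(n - 6)(n - 9) / -40
  L_1(n) = (n - 1)(n - 6)(n - 9) / 28
  L_2(n) = (n - 1)(n - 2)(n - 9) / -60
  L_3(n) = (n - 1)(n - 2)(n - 6) / 168
Then p(n) = 2·L_0(n) + 19·L_1(n) + 627·L_2(n) + 2154·L_3(n).
Expanding and collecting terms gives p(n) = 3n^3 - 4n + 3.
Evaluating at n = 5: p(5) = 358.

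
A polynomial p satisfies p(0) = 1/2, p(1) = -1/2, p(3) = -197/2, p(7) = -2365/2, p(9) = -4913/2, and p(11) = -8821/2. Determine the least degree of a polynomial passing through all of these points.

3

Divided differences on the nodes 0, 1, 3, 7, 9, 11:
  order 0: 1/2  -1/2  -197/2  -2365/2  -4913/2  -8821/2
  order 1: -1  -49  -271  -637  -977
  order 2: -16  -37  -61  -85
  order 3: -3  -3  -3
  order 4: 0  0
  order 5: 0
The order-3 divided differences are all -3 (nonzero) and every higher order vanishes, so the data lies on a polynomial of degree exactly 3.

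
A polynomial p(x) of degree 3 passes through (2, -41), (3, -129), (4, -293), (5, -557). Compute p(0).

3

Forward differences of the values at x = 2, 3, 4, 5:
  p  : -41  -129  -293  -557
  Δ  : -88  -164  -264
  Δ^2: -76  -100
  Δ^3: -24
The third differences are constant, confirming degree 3.
Interpolating (Newton forward form) and evaluating at x = 0 gives p(0) = 3.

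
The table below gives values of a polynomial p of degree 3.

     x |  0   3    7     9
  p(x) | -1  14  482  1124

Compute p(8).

759

Write p(x) = ax^3 + bx^2 + cx + d. Substituting each data point gives a linear system:
  d = -1
  27a + 9b + 3c + d = 14
  343a + 49b + 7c + d = 482
  729a + 81b + 9c + d = 1124
Solving the system yields a = 2, b = -4, c = -1, d = -1.
So p(x) = 2x^3 - 4x^2 - x - 1.
Then p(8) = 759.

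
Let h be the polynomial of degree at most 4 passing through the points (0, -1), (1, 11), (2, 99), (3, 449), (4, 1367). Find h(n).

Write h(n) = an^4 + bn^3 + cn^2 + dn + e. Substituting each data point gives a linear system:
  e = -1
  a + b + c + d + e = 11
  16a + 8b + 4c + 2d + e = 99
  81a + 27b + 9c + 3d + e = 449
  256a + 64b + 16c + 4d + e = 1367
Solving the system yields a = 5, b = 1, c = 0, d = 6, e = -1.
So h(n) = 5n^4 + n^3 + 6n - 1.
Check: h(0) = -1. ✓

h(n) = 5n^4 + n^3 + 6n - 1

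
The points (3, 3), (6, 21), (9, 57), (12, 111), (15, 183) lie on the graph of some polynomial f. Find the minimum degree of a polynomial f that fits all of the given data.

Forward differences of the values at s = 3, 6, 9, 12, 15:
  f  : 3  21  57  111  183
  Δ  : 18  36  54  72
  Δ^2: 18  18  18
  Δ^3: 0  0
  Δ^4: 0
The second differences are constant (18) and nonzero, while all higher differences vanish, so the minimal degree is 2.

2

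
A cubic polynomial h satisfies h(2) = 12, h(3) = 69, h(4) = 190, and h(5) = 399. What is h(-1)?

-15

Write h(t) = at^3 + bt^2 + ct + d. Substituting each data point gives a linear system:
  8a + 4b + 2c + d = 12
  27a + 9b + 3c + d = 69
  64a + 16b + 4c + d = 190
  125a + 25b + 5c + d = 399
Solving the system yields a = 4, b = -4, c = 1, d = -6.
So h(t) = 4t^3 - 4t^2 + t - 6.
Then h(-1) = -15.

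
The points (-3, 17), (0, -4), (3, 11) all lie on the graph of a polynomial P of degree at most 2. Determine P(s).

Write P(s) = as^2 + bs + c. Substituting each data point gives a linear system:
  9a - 3b + c = 17
  c = -4
  9a + 3b + c = 11
Solving the system yields a = 2, b = -1, c = -4.
So P(s) = 2s^2 - s - 4.
Check: P(-3) = 17. ✓

P(s) = 2s^2 - s - 4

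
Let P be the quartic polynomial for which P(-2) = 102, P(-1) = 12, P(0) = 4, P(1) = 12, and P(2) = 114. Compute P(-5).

3684

Write P(t) = at^4 + bt^3 + ct^2 + dt + e. Substituting each data point gives a linear system:
  16a - 8b + 4c - 2d + e = 102
  a - b + c - d + e = 12
  e = 4
  a + b + c + d + e = 12
  16a + 8b + 4c + 2d + e = 114
Solving the system yields a = 6, b = 1, c = 2, d = -1, e = 4.
So P(t) = 6t^4 + t^3 + 2t^2 - t + 4.
Then P(-5) = 3684.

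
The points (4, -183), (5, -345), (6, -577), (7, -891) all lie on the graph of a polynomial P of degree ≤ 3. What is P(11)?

-3207

Write P(t) = at^3 + bt^2 + ct + d. Substituting each data point gives a linear system:
  64a + 16b + 4c + d = -183
  125a + 25b + 5c + d = -345
  216a + 36b + 6c + d = -577
  343a + 49b + 7c + d = -891
Solving the system yields a = -2, b = -5, c = 5, d = 5.
So P(t) = -2t^3 - 5t^2 + 5t + 5.
Then P(11) = -3207.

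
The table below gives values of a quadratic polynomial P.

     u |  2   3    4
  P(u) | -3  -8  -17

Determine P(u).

Using the Lagrange interpolation formula with nodes 2, 3, 4:
  L_0(u) = (u - 3)(u - 4) / 2
  L_1(u) = (u - 2)(u - 4) / -1
  L_2(u) = (u - 2)(u - 3) / 2
Then P(u) = -3·L_0(u) - 8·L_1(u) - 17·L_2(u).
Expanding and collecting terms gives P(u) = -2u² + 5u - 5.
Check: P(2) = -3. ✓

P(u) = -2u^2 + 5u - 5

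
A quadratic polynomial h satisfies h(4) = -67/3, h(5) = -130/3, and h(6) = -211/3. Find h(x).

Using the Lagrange interpolation formula with nodes 4, 5, 6:
  L_0(x) = (x - 5)(x - 6) / 2
  L_1(x) = (x - 4)(x - 6) / -1
  L_2(x) = (x - 4)(x - 5) / 2
Then h(x) = -67/3·L_0(x) - 130/3·L_1(x) - 211/3·L_2(x).
Expanding and collecting terms gives h(x) = -3x^2 + 6x + 5/3.
Check: h(5) = -130/3. ✓

h(x) = -3x^2 + 6x + 5/3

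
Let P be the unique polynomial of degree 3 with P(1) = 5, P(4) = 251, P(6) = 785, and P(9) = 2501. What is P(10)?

Write P(x) = ax^3 + bx^2 + cx + d. Substituting each data point gives a linear system:
  a + b + c + d = 5
  64a + 16b + 4c + d = 251
  216a + 36b + 6c + d = 785
  729a + 81b + 9c + d = 2501
Solving the system yields a = 3, b = 4, c = -1, d = -1.
So P(x) = 3x^3 + 4x^2 - x - 1.
Then P(10) = 3389.

3389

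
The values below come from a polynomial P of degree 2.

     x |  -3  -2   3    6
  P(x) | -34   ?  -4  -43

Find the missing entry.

-19

The 3 known points determine the degree-2 polynomial uniquely.
Write P(x) = ax^2 + bx + c. Substituting each data point gives a linear system:
  9a - 3b + c = -34
  9a + 3b + c = -4
  36a + 6b + c = -43
Solving the system yields a = -2, b = 5, c = -1.
So P(x) = -2x^2 + 5x - 1.
Then P(-2) = -19.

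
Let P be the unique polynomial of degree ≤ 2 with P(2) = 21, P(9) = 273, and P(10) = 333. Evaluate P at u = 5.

93

Using the Lagrange interpolation formula with nodes 2, 9, 10:
  L_0(u) = (u - 9)(u - 10) / 56
  L_1(u) = (u - 2)(u - 10) / -7
  L_2(u) = (u - 2)(u - 9) / 8
Then P(u) = 21·L_0(u) + 273·L_1(u) + 333·L_2(u).
Expanding and collecting terms gives P(u) = 3u² + 3u + 3.
Evaluating at u = 5: P(5) = 93.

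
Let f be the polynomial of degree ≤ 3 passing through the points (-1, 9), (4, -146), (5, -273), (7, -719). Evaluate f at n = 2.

Write f(n) = an^3 + bn^2 + cn + d. Substituting each data point gives a linear system:
  -a + b - c + d = 9
  64a + 16b + 4c + d = -146
  125a + 25b + 5c + d = -273
  343a + 49b + 7c + d = -719
Solving the system yields a = -2, b = 0, c = -5, d = 2.
So f(n) = -2n^3 - 5n + 2.
Then f(2) = -24.

-24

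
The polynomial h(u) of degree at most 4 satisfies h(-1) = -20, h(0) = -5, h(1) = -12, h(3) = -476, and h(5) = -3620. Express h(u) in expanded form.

Using the Lagrange interpolation formula with nodes -1, 0, 1, 3, 5:
  L_0(u) = u(u - 1)(u - 3)(u - 5) / 48
  L_1(u) = (u + 1)(u - 1)(u - 3)(u - 5) / -15
  L_2(u) = (u + 1)u(u - 3)(u - 5) / 16
  L_3(u) = (u + 1)u(u - 1)(u - 5) / -48
  L_4(u) = (u + 1)u(u - 1)(u - 3) / 240
Then h(u) = -20·L_0(u) - 5·L_1(u) - 12·L_2(u) - 476·L_3(u) - 3620·L_4(u).
Expanding and collecting terms gives h(u) = -6u^4 + 2u^3 - 5u^2 + 2u - 5.
Check: h(-1) = -20. ✓

h(u) = -6u^4 + 2u^3 - 5u^2 + 2u - 5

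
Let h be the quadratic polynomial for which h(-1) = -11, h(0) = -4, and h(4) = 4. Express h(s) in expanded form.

h(s) = -s^2 + 6s - 4

Write h(s) = as^2 + bs + c. Substituting each data point gives a linear system:
  a - b + c = -11
  c = -4
  16a + 4b + c = 4
Solving the system yields a = -1, b = 6, c = -4.
So h(s) = -s² + 6s - 4.
Check: h(0) = -4. ✓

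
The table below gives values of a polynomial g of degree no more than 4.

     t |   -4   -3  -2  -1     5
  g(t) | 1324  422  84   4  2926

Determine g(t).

g(t) = 5t^4 - t^3 - 2t^2 - 4t - 4

Write g(t) = at^4 + bt^3 + ct^2 + dt + e. Substituting each data point gives a linear system:
  256a - 64b + 16c - 4d + e = 1324
  81a - 27b + 9c - 3d + e = 422
  16a - 8b + 4c - 2d + e = 84
  a - b + c - d + e = 4
  625a + 125b + 25c + 5d + e = 2926
Solving the system yields a = 5, b = -1, c = -2, d = -4, e = -4.
So g(t) = 5t^4 - t^3 - 2t^2 - 4t - 4.
Check: g(5) = 2926. ✓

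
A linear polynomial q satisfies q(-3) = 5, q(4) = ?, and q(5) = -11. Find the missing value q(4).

-9

The 2 known points determine the degree-1 polynomial uniquely.
Write q(s) = as + b. Substituting each data point gives a linear system:
  -3a + b = 5
  5a + b = -11
Solving the system yields a = -2, b = -1.
So q(s) = -2s - 1.
Then q(4) = -9.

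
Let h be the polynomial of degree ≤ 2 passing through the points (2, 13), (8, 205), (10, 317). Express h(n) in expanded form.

h(n) = 3n^2 + 2n - 3

Write h(n) = an^2 + bn + c. Substituting each data point gives a linear system:
  4a + 2b + c = 13
  64a + 8b + c = 205
  100a + 10b + c = 317
Solving the system yields a = 3, b = 2, c = -3.
So h(n) = 3n^2 + 2n - 3.
Check: h(10) = 317. ✓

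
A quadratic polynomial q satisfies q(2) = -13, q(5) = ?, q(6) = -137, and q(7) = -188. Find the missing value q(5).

The 3 known points determine the degree-2 polynomial uniquely.
Write q(u) = au^2 + bu + c. Substituting each data point gives a linear system:
  4a + 2b + c = -13
  36a + 6b + c = -137
  49a + 7b + c = -188
Solving the system yields a = -4, b = 1, c = 1.
So q(u) = -4u² + u + 1.
Then q(5) = -94.

-94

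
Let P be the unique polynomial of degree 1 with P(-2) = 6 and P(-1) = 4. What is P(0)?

Write P(s) = as + b. Substituting each data point gives a linear system:
  -2a + b = 6
  -a + b = 4
Solving the system yields a = -2, b = 2.
So P(s) = -2s + 2.
Then P(0) = 2.

2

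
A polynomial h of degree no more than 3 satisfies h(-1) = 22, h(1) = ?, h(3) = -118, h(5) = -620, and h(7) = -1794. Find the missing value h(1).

On equispaced nodes a degree-3 polynomial has vanishing fourth forward difference, so
  h(-1) - 4·h(1) + 6·h(3) - 4·h(5) + h(7) = 0.
Substituting the known values and solving for h(1):
  -4·h(1) = 0
  h(1) = 0.

0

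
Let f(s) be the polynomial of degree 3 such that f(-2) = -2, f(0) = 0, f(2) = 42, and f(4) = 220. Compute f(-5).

Using the Lagrange interpolation formula with nodes -2, 0, 2, 4:
  L_0(s) = s(s - 2)(s - 4) / -48
  L_1(s) = (s + 2)(s - 2)(s - 4) / 16
  L_2(s) = (s + 2)s(s - 4) / -16
  L_3(s) = (s + 2)s(s - 2) / 48
Then f(s) = -2·L_0(s) + 0·L_1(s) + 42·L_2(s) + 220·L_3(s).
Expanding and collecting terms gives f(s) = 2s^3 + 5s^2 + 3s.
Evaluating at s = -5: f(-5) = -140.

-140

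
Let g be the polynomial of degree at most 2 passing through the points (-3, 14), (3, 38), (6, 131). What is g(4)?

Using the Lagrange interpolation formula with nodes -3, 3, 6:
  L_0(x) = (x - 3)(x - 6) / 54
  L_1(x) = (x + 3)(x - 6) / -18
  L_2(x) = (x + 3)(x - 3) / 27
Then g(x) = 14·L_0(x) + 38·L_1(x) + 131·L_2(x).
Expanding and collecting terms gives g(x) = 3x² + 4x - 1.
Evaluating at x = 4: g(4) = 63.

63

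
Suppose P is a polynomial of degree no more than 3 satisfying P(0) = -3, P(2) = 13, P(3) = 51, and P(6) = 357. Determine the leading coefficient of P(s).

1

Write P(s) = as^3 + bs^2 + cs + d. Substituting each data point gives a linear system:
  d = -3
  8a + 4b + 2c + d = 13
  27a + 9b + 3c + d = 51
  216a + 36b + 6c + d = 357
Solving the system yields a = 1, b = 5, c = -6, d = -3.
So P(s) = s³ + 5s² - 6s - 3.
The leading coefficient is 1.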